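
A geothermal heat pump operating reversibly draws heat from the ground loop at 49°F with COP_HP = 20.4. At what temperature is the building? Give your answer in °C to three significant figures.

24.0 °C

COP_HP = T_H/(T_H − T_C) rearranges to T_H = COP·T_C/(COP − 1).
With T_C = 282.59 K, T_H = 20.4 × 282.59/19.40 = 297.16 K.
Converting, 297.16 K = 24.01°C.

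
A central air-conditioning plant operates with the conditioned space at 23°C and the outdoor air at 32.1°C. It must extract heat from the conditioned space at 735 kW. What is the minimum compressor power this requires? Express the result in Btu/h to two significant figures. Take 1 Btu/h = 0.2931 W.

In absolute terms T_C = 296.15 K and T_H = 305.25 K, so ΔT = 9.100 K.
COP_Carnot = T_C/ΔT = 296.15/9.100 = 32.54.
Ẇ_min = Q̇/COP_Carnot = 735.0/32.54 = 22.58 kW = 77060 Btu/h.

77000 Btu/h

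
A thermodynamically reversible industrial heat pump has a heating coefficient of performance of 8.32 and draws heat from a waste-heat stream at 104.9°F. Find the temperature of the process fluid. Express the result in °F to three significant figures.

182 °F

COP_HP = T_H/(T_H − T_C) rearranges to T_H = COP·T_C/(COP − 1).
With T_C = 313.65 K, T_H = 8.32 × 313.65/7.320 = 356.50 K.
Converting, 356.50 K = 182.03°F.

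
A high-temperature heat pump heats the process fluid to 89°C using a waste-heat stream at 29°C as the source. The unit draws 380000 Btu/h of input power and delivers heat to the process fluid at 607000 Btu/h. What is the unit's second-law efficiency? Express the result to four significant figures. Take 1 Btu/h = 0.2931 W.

COP_actual = Q̇_H/Ẇ = 607000/380000 = 1.597.
In absolute terms T_C = 302.15 K and T_H = 362.15 K, so ΔT = 60.00 K.
COP_Carnot = T_H/ΔT = 362.15/60.00 = 6.036.
η_II = COP_actual/COP_Carnot = 1.597/6.036 = 0.2646.

0.2646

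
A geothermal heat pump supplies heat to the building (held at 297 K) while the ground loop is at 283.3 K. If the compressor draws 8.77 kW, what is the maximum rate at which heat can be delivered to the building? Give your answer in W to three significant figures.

190000 W

The reservoir spacing is ΔT = 297 − 283.3 = 13.70 K.
COP_Carnot = T_H/ΔT = 297.00/13.70 = 21.68.
Q̇_max = COP_Carnot × Ẇ = 21.68 × 8.770 kW = 190.1 kW = 190100 W.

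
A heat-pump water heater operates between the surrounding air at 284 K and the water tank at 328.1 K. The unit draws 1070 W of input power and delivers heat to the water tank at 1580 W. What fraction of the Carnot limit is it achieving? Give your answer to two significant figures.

COP_actual = Q̇_H/Ẇ = 1580/1070 = 1.477.
The reservoir spacing is ΔT = 328.1 − 284 = 44.10 K.
COP_Carnot = T_H/ΔT = 328.10/44.10 = 7.440.
η_II = COP_actual/COP_Carnot = 1.477/7.440 = 0.1985.

0.20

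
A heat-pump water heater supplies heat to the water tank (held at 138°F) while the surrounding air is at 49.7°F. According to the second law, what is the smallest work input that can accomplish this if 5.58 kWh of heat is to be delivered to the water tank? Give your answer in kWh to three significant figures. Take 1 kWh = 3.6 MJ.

0.824 kWh

In absolute terms T_C = 282.98 K and T_H = 332.04 K, so ΔT = 49.06 K.
The reversible limit is COP_HP = T_H/ΔT = 6.769, so W_min = Q_H/COP = Q_H·ΔT/T_H.
W_min = 5.580 × 49.06/332.04 = 0.8244 kWh.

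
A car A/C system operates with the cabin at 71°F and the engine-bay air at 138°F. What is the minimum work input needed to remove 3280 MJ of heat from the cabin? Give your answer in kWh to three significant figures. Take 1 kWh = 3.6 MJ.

115 kWh

In absolute terms T_C = 294.82 K and T_H = 332.04 K, so ΔT = 37.22 K.
The reversible limit is COP_R = T_C/ΔT = 7.920, so W_min = Q_C/COP = Q_C·ΔT/T_C.
W_min = 3280 × 37.22/294.82 = 414.1 MJ = 115.0 kWh.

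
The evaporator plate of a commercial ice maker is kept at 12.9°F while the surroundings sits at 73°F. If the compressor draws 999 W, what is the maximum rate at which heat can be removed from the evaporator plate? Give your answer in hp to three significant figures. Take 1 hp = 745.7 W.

In absolute terms T_C = 262.54 K and T_H = 295.93 K, so ΔT = 33.39 K.
COP_Carnot = T_C/ΔT = 262.54/33.39 = 7.863.
Q̇_max = COP_Carnot × Ẇ = 7.863 × 999.0 W = 7855 W = 10.53 hp.

10.5 hp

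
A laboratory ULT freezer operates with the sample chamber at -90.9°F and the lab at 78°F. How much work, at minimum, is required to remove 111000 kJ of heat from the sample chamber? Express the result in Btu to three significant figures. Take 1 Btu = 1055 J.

In absolute terms T_C = 204.87 K and T_H = 298.71 K, so ΔT = 93.83 K.
The reversible limit is COP_R = T_C/ΔT = 2.183, so W_min = Q_C/COP = Q_C·ΔT/T_C.
W_min = 111000 × 93.83/204.87 = 50840 kJ = 48190 Btu.

48200 Btu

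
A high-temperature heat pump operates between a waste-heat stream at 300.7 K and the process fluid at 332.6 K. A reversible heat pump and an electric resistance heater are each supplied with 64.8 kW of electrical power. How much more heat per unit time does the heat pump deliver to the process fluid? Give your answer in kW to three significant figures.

The reservoir spacing is ΔT = 332.6 − 300.7 = 31.90 K.
COP_Carnot = T_H/ΔT = 332.60/31.90 = 10.43.
The heat pump delivers Q̇_H = COP × Ẇ = 675.6 kW; the resistance heater delivers Ẇ = 64.80 kW.
Extra = (COP − 1)·Ẇ = 610.8 kW.

611 kW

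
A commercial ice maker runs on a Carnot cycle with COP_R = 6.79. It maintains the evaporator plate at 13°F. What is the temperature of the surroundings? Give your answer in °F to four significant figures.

82.61 °F

COP_R = T_C/(T_H − T_C) gives T_H − T_C = T_C/COP.
With T_C = 262.59 K, T_H = 262.59 × (1 + 1/6.79) = 301.27 K.
Converting, 301.27 K = 82.61°F.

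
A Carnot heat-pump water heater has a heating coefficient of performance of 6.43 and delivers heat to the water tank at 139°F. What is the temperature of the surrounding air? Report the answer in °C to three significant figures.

COP_HP = T_H/(T_H − T_C) gives T_H − T_C = T_H/COP.
With T_H = 332.59 K, T_C = 332.59 × (1 − 1/6.43) = 280.87 K.
Converting, 280.87 K = 7.72°C.

7.72 °C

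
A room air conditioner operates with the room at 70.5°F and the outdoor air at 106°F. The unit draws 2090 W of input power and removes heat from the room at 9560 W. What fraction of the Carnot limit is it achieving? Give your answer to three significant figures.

COP_actual = Q̇_C/Ẇ = 9560/2090 = 4.574.
In absolute terms T_C = 294.54 K and T_H = 314.26 K, so ΔT = 19.72 K.
COP_Carnot = T_C/ΔT = 294.54/19.72 = 14.93.
η_II = COP_actual/COP_Carnot = 4.574/14.93 = 0.3063.

0.306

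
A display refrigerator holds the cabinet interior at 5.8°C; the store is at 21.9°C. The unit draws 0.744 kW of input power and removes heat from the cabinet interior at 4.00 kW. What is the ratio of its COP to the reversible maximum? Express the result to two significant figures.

COP_actual = Q̇_C/Ẇ = 4.000/0.7440 = 5.376.
In absolute terms T_C = 278.95 K and T_H = 295.05 K, so ΔT = 16.10 K.
COP_Carnot = T_C/ΔT = 278.95/16.10 = 17.33.
η_II = COP_actual/COP_Carnot = 5.376/17.33 = 0.3103.

0.31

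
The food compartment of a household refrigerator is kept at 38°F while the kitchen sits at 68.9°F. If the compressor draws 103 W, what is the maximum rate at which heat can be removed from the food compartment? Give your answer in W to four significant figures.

In absolute terms T_C = 276.48 K and T_H = 293.65 K, so ΔT = 17.17 K.
COP_Carnot = T_C/ΔT = 276.48/17.17 = 16.11.
Q̇_max = COP_Carnot × Ẇ = 16.11 × 103.0 W = 1659 W.

1659 W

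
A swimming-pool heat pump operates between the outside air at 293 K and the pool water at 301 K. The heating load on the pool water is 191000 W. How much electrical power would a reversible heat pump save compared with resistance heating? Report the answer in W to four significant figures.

185900 W

The reservoir spacing is ΔT = 301 − 293 = 8.000 K.
COP_Carnot = T_H/ΔT = 301.00/8.000 = 37.63.
Resistance heating needs Ẇ_res = Q̇_H = 191000 W; the reversible heat pump needs only Ẇ_hp = Q̇_H/COP = 5076 W.
Saving = 191000 − 5076 = 185900 W.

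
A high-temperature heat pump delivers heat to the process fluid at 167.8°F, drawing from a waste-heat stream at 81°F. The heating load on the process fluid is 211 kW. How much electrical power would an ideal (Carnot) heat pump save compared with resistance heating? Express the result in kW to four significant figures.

In absolute terms T_C = 300.37 K and T_H = 348.59 K, so ΔT = 48.22 K.
COP_Carnot = T_H/ΔT = 348.59/48.22 = 7.229.
Resistance heating needs Ẇ_res = Q̇_H = 211.0 kW; the reversible heat pump needs only Ẇ_hp = Q̇_H/COP = 29.19 kW.
Saving = 211.0 − 29.19 = 181.8 kW.

181.8 kW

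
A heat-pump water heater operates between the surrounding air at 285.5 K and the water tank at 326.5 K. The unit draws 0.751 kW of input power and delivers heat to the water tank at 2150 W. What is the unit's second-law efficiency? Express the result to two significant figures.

Converting, Q̇_H = 2150 W = 2.150 kW, so COP_actual = Q̇_H/Ẇ = 2.150/0.7510 = 2.863.
The reservoir spacing is ΔT = 326.5 − 285.5 = 41.00 K.
COP_Carnot = T_H/ΔT = 326.50/41.00 = 7.963.
η_II = COP_actual/COP_Carnot = 2.863/7.963 = 0.3595.

0.36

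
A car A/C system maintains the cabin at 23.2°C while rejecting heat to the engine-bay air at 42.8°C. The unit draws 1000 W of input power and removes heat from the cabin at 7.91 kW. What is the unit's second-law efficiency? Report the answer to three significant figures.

0.523

Converting, Q̇_C = 7.910 kW = 7910 W, so COP_actual = Q̇_C/Ẇ = 7910/1000 = 7.910.
In absolute terms T_C = 296.35 K and T_H = 315.95 K, so ΔT = 19.60 K.
COP_Carnot = T_C/ΔT = 296.35/19.60 = 15.12.
η_II = COP_actual/COP_Carnot = 7.910/15.12 = 0.5232.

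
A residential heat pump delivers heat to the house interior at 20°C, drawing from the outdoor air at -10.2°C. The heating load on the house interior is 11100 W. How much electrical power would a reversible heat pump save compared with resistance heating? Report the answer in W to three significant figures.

9960 W

In absolute terms T_C = 262.95 K and T_H = 293.15 K, so ΔT = 30.20 K.
COP_Carnot = T_H/ΔT = 293.15/30.20 = 9.707.
Resistance heating needs Ẇ_res = Q̇_H = 11100 W; the reversible heat pump needs only Ẇ_hp = Q̇_H/COP = 1144 W.
Saving = 11100 − 1144 = 9956 W.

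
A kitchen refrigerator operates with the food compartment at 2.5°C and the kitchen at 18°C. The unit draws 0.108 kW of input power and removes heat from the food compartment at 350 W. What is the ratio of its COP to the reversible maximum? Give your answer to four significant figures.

Converting, Q̇_C = 350.0 W = 0.3500 kW, so COP_actual = Q̇_C/Ẇ = 0.3500/0.1080 = 3.241.
In absolute terms T_C = 275.65 K and T_H = 291.15 K, so ΔT = 15.50 K.
COP_Carnot = T_C/ΔT = 275.65/15.50 = 17.78.
η_II = COP_actual/COP_Carnot = 3.241/17.78 = 0.1822.

0.1822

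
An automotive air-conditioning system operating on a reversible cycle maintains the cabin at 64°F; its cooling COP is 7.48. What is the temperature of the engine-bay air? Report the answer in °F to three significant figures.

134 °F

COP_R = T_C/(T_H − T_C) gives T_H − T_C = T_C/COP.
With T_C = 290.93 K, T_H = 290.93 × (1 + 1/7.48) = 329.82 K.
Converting, 329.82 K = 134.01°F.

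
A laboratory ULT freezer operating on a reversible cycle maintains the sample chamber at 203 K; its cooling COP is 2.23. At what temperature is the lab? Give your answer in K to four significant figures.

COP_R = T_C/(T_H − T_C) gives T_H − T_C = T_C/COP.
With T_C = 203.00 K, T_H = 203.00 × (1 + 1/2.23) = 294.03 K.

294.0 K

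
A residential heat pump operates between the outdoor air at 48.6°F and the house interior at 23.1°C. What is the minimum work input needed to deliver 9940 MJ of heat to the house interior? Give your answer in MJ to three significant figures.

In absolute terms T_C = 282.37 K and T_H = 296.25 K, so ΔT = 13.88 K.
The reversible limit is COP_HP = T_H/ΔT = 21.35, so W_min = Q_H/COP = Q_H·ΔT/T_H.
W_min = 9940 × 13.88/296.25 = 465.6 MJ.

466 MJ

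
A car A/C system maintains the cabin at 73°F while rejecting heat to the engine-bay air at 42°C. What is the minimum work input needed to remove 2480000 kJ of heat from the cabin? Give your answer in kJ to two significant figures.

160000 kJ

In absolute terms T_C = 295.93 K and T_H = 315.15 K, so ΔT = 19.22 K.
The reversible limit is COP_R = T_C/ΔT = 15.40, so W_min = Q_C/COP = Q_C·ΔT/T_C.
W_min = 2480000 × 19.22/295.93 = 161100 kJ.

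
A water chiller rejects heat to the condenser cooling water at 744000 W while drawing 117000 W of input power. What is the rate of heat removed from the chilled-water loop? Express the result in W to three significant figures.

627000 W

For a cyclic device the first law requires Q̇_H = Q̇_C + Ẇ.
Q̇_C = Q̇_H − Ẇ = 627000 W.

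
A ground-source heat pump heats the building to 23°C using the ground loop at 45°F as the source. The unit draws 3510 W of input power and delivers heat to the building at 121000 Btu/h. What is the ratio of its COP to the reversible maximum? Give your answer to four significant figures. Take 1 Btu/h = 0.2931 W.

Converting, Q̇_H = 121000 Btu/h = 35470 W, so COP_actual = Q̇_H/Ẇ = 35470/3510 = 10.10.
In absolute terms T_C = 280.37 K and T_H = 296.15 K, so ΔT = 15.78 K.
COP_Carnot = T_H/ΔT = 296.15/15.78 = 18.77.
η_II = COP_actual/COP_Carnot = 10.10/18.77 = 0.5383.

0.5383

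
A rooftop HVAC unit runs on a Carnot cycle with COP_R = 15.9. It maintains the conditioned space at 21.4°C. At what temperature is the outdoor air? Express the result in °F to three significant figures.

COP_R = T_C/(T_H − T_C) gives T_H − T_C = T_C/COP.
With T_C = 294.55 K, T_H = 294.55 × (1 + 1/15.9) = 313.08 K.
Converting, 313.08 K = 103.87°F.

104 °F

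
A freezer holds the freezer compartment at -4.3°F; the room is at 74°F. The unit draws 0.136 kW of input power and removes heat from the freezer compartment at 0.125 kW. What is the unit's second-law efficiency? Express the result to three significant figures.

0.158

COP_actual = Q̇_C/Ẇ = 0.1250/0.1360 = 0.9191.
In absolute terms T_C = 252.98 K and T_H = 296.48 K, so ΔT = 43.50 K.
COP_Carnot = T_C/ΔT = 252.98/43.50 = 5.816.
η_II = COP_actual/COP_Carnot = 0.9191/5.816 = 0.1580.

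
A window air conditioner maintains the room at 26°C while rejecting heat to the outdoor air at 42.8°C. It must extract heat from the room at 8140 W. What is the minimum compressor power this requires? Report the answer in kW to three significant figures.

0.457 kW

In absolute terms T_C = 299.15 K and T_H = 315.95 K, so ΔT = 16.80 K.
COP_Carnot = T_C/ΔT = 299.15/16.80 = 17.81.
Ẇ_min = Q̇/COP_Carnot = 8140/17.81 = 457.1 W = 0.4571 kW.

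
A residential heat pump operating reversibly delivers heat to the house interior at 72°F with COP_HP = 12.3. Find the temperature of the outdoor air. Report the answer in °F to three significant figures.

COP_HP = T_H/(T_H − T_C) gives T_H − T_C = T_H/COP.
With T_H = 295.37 K, T_C = 295.37 × (1 − 1/12.3) = 271.36 K.
Converting, 271.36 K = 28.77°F.

28.8 °F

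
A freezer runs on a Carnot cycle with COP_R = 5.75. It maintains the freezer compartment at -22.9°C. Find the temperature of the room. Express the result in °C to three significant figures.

20.6 °C

COP_R = T_C/(T_H − T_C) gives T_H − T_C = T_C/COP.
With T_C = 250.25 K, T_H = 250.25 × (1 + 1/5.75) = 293.77 K.
Converting, 293.77 K = 20.62°C.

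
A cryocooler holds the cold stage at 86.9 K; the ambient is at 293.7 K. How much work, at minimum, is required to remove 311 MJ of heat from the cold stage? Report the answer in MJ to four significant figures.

The reservoir spacing is ΔT = 293.7 − 86.9 = 206.8 K.
The reversible limit is COP_R = T_C/ΔT = 0.4202, so W_min = Q_C/COP = Q_C·ΔT/T_C.
W_min = 311.0 × 206.8/86.90 = 740.1 MJ.

740.1 MJ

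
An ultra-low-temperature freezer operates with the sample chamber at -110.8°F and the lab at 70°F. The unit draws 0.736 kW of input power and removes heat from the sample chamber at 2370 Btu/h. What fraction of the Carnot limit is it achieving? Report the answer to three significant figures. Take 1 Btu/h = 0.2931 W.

0.489

Converting, Q̇_C = 2370 Btu/h = 0.6946 kW, so COP_actual = Q̇_C/Ẇ = 0.6946/0.7360 = 0.9438.
In absolute terms T_C = 193.82 K and T_H = 294.26 K, so ΔT = 100.4 K.
COP_Carnot = T_C/ΔT = 193.82/100.4 = 1.930.
η_II = COP_actual/COP_Carnot = 0.9438/1.930 = 0.4891.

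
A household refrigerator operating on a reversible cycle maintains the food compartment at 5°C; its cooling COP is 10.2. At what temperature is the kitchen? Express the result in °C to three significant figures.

32.3 °C

COP_R = T_C/(T_H − T_C) gives T_H − T_C = T_C/COP.
With T_C = 278.15 K, T_H = 278.15 × (1 + 1/10.2) = 305.42 K.
Converting, 305.42 K = 32.27°C.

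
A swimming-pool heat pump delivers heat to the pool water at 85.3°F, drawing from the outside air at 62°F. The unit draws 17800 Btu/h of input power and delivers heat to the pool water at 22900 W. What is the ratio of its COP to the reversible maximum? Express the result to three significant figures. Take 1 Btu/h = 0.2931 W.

0.188

Converting, Q̇_H = 22900 W = 78130 Btu/h, so COP_actual = Q̇_H/Ẇ = 78130/17800 = 4.389.
In absolute terms T_C = 289.82 K and T_H = 302.76 K, so ΔT = 12.94 K.
COP_Carnot = T_H/ΔT = 302.76/12.94 = 23.39.
η_II = COP_actual/COP_Carnot = 4.389/23.39 = 0.1877.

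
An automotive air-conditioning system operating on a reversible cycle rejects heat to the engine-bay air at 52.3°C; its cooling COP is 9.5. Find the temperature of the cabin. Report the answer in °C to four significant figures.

For a Carnot refrigerator COP_R = T_C/(T_H − T_C), so T_C = COP·T_H/(1 + COP).
With T_H = 325.45 K, T_C = 9.5 × 325.45/10.50 = 294.45 K.
Converting, 294.45 K = 21.30°C.

21.30 °C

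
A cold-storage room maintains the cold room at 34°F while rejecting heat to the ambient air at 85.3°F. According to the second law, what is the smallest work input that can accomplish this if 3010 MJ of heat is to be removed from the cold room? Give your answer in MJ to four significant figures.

312.8 MJ

In absolute terms T_C = 274.26 K and T_H = 302.76 K, so ΔT = 28.50 K.
The reversible limit is COP_R = T_C/ΔT = 9.623, so W_min = Q_C/COP = Q_C·ΔT/T_C.
W_min = 3010 × 28.50/274.26 = 312.8 MJ.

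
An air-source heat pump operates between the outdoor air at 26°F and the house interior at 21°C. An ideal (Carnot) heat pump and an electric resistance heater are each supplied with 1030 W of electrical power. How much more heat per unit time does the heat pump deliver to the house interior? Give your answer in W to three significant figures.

11400 W

In absolute terms T_C = 269.82 K and T_H = 294.15 K, so ΔT = 24.33 K.
COP_Carnot = T_H/ΔT = 294.15/24.33 = 12.09.
The heat pump delivers Q̇_H = COP × Ẇ = 12450 W; the resistance heater delivers Ẇ = 1030 W.
Extra = (COP − 1)·Ẇ = 11420 W.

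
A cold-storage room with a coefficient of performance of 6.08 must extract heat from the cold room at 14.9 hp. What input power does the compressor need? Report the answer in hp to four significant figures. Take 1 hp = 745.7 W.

Ẇ = Q̇_C/COP = 14.90/6.08 = 2.451 hp.

2.451 hp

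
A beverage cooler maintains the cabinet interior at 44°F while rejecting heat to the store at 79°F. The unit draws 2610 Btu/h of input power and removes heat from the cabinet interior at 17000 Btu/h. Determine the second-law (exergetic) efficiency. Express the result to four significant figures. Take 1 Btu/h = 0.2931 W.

0.4526

COP_actual = Q̇_C/Ẇ = 17000/2610 = 6.513.
In absolute terms T_C = 279.82 K and T_H = 299.26 K, so ΔT = 19.44 K.
COP_Carnot = T_C/ΔT = 279.82/19.44 = 14.39.
η_II = COP_actual/COP_Carnot = 6.513/14.39 = 0.4526.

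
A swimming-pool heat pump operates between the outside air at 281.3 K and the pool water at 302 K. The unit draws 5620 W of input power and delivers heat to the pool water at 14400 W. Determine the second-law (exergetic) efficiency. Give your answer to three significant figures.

COP_actual = Q̇_H/Ẇ = 14400/5620 = 2.562.
The reservoir spacing is ΔT = 302 − 281.3 = 20.70 K.
COP_Carnot = T_H/ΔT = 302.00/20.70 = 14.59.
η_II = COP_actual/COP_Carnot = 2.562/14.59 = 0.1756.

0.176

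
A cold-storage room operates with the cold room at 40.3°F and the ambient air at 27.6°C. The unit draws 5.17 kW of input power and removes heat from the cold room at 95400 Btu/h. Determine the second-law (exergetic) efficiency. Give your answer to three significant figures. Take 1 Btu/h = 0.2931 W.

0.448

Converting, Q̇_C = 95400 Btu/h = 27.96 kW, so COP_actual = Q̇_C/Ẇ = 27.96/5.170 = 5.408.
In absolute terms T_C = 277.76 K and T_H = 300.75 K, so ΔT = 22.99 K.
COP_Carnot = T_C/ΔT = 277.76/22.99 = 12.08.
η_II = COP_actual/COP_Carnot = 5.408/12.08 = 0.4476.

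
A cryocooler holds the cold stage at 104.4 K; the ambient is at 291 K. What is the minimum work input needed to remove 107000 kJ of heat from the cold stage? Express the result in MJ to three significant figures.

The reservoir spacing is ΔT = 291 − 104.4 = 186.6 K.
The reversible limit is COP_R = T_C/ΔT = 0.5595, so W_min = Q_C/COP = Q_C·ΔT/T_C.
W_min = 107000 × 186.6/104.40 = 191200 kJ = 191.2 MJ.

191 MJ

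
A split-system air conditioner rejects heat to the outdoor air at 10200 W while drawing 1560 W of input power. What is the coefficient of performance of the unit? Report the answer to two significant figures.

The first law gives Q̇_H = Q̇_C + Ẇ, so the three rates are Q̇_C = 8640, Q̇_H = 10200, Ẇ = 1560 W.
COP_R = Q̇_C/Ẇ = 8640/1560 = 5.538.

5.5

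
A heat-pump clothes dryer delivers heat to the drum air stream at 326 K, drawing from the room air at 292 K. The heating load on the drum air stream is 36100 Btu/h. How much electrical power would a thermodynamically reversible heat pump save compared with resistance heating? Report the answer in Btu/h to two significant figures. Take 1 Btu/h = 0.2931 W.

32000 Btu/h

The reservoir spacing is ΔT = 326 − 292 = 34.00 K.
COP_Carnot = T_H/ΔT = 326.00/34.00 = 9.588.
Resistance heating needs Ẇ_res = Q̇_H = 36100 Btu/h; the reversible heat pump needs only Ẇ_hp = Q̇_H/COP = 3765 Btu/h.
Saving = 36100 − 3765 = 32330 Btu/h.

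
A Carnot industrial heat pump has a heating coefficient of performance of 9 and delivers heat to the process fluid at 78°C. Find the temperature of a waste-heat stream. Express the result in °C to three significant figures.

39.0 °C

COP_HP = T_H/(T_H − T_C) gives T_H − T_C = T_H/COP.
With T_H = 351.15 K, T_C = 351.15 × (1 − 1/9) = 312.13 K.
Converting, 312.13 K = 38.98°C.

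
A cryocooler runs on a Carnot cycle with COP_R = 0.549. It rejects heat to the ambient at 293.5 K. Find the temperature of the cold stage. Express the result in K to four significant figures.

For a Carnot refrigerator COP_R = T_C/(T_H − T_C), so T_C = COP·T_H/(1 + COP).
With T_H = 293.50 K, T_C = 0.549 × 293.50/1.549 = 104.02 K.

104.0 K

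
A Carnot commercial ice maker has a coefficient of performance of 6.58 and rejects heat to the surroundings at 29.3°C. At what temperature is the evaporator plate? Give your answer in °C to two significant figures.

-11 °C

For a Carnot refrigerator COP_R = T_C/(T_H − T_C), so T_C = COP·T_H/(1 + COP).
With T_H = 302.45 K, T_C = 6.58 × 302.45/7.580 = 262.55 K.
Converting, 262.55 K = -10.60°C.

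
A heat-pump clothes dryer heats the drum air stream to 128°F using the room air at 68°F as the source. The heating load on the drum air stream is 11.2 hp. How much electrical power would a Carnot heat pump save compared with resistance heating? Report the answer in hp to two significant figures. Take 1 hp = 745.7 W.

In absolute terms T_C = 293.15 K and T_H = 326.48 K, so ΔT = 33.33 K.
COP_Carnot = T_H/ΔT = 326.48/33.33 = 9.795.
Resistance heating needs Ẇ_res = Q̇_H = 11.20 hp; the reversible heat pump needs only Ẇ_hp = Q̇_H/COP = 1.143 hp.
Saving = 11.20 − 1.143 = 10.06 hp.

10 hp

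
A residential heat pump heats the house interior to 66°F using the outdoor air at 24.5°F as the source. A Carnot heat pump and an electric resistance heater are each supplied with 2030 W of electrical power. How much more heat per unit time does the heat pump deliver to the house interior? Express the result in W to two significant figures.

24000 W

In absolute terms T_C = 268.98 K and T_H = 292.04 K, so ΔT = 23.06 K.
COP_Carnot = T_H/ΔT = 292.04/23.06 = 12.67.
The heat pump delivers Q̇_H = COP × Ẇ = 25710 W; the resistance heater delivers Ẇ = 2030 W.
Extra = (COP − 1)·Ẇ = 23680 W.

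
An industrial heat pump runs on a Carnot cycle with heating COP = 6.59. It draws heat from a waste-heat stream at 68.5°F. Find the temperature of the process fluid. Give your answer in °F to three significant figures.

COP_HP = T_H/(T_H − T_C) rearranges to T_H = COP·T_C/(COP − 1).
With T_C = 293.43 K, T_H = 6.59 × 293.43/5.590 = 345.92 K.
Converting, 345.92 K = 162.98°F.

163 °F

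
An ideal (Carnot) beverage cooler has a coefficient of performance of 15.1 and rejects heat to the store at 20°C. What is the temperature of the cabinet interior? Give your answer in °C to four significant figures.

1.792 °C

For a Carnot refrigerator COP_R = T_C/(T_H − T_C), so T_C = COP·T_H/(1 + COP).
With T_H = 293.15 K, T_C = 15.1 × 293.15/16.10 = 274.94 K.
Converting, 274.94 K = 1.79°C.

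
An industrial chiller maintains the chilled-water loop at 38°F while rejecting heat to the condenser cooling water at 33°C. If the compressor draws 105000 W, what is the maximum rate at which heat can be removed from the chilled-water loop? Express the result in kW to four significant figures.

978.6 kW

In absolute terms T_C = 276.48 K and T_H = 306.15 K, so ΔT = 29.67 K.
COP_Carnot = T_C/ΔT = 276.48/29.67 = 9.320.
Q̇_max = COP_Carnot × Ẇ = 9.320 × 105000 W = 978600 W = 978.6 kW.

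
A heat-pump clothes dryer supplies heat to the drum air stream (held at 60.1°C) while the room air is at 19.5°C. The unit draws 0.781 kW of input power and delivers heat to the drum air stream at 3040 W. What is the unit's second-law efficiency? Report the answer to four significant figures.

0.4742

Converting, Q̇_H = 3040 W = 3.040 kW, so COP_actual = Q̇_H/Ẇ = 3.040/0.7810 = 3.892.
In absolute terms T_C = 292.65 K and T_H = 333.25 K, so ΔT = 40.60 K.
COP_Carnot = T_H/ΔT = 333.25/40.60 = 8.208.
η_II = COP_actual/COP_Carnot = 3.892/8.208 = 0.4742.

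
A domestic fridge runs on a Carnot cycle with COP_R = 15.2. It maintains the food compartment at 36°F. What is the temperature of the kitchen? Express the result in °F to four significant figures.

COP_R = T_C/(T_H − T_C) gives T_H − T_C = T_C/COP.
With T_C = 275.37 K, T_H = 275.37 × (1 + 1/15.2) = 293.49 K.
Converting, 293.49 K = 68.61°F.

68.61 °F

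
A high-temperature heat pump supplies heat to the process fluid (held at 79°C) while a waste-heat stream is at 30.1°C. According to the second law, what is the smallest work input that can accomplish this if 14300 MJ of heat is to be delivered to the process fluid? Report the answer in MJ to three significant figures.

1990 MJ

In absolute terms T_C = 303.25 K and T_H = 352.15 K, so ΔT = 48.90 K.
The reversible limit is COP_HP = T_H/ΔT = 7.201, so W_min = Q_H/COP = Q_H·ΔT/T_H.
W_min = 14300 × 48.90/352.15 = 1986 MJ.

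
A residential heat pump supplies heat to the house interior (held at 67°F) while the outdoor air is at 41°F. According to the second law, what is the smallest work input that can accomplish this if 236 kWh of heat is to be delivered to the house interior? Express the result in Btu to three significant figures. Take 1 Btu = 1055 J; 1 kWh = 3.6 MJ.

In absolute terms T_C = 278.15 K and T_H = 292.59 K, so ΔT = 14.44 K.
The reversible limit is COP_HP = T_H/ΔT = 20.26, so W_min = Q_H/COP = Q_H·ΔT/T_H.
W_min = 236.0 × 14.44/292.59 = 11.65 kWh = 39760 Btu.

39800 Btu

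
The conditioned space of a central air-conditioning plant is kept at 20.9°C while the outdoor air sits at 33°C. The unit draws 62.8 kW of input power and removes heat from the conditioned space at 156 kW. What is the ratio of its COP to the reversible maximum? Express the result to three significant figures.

0.102

COP_actual = Q̇_C/Ẇ = 156.0/62.80 = 2.484.
In absolute terms T_C = 294.05 K and T_H = 306.15 K, so ΔT = 12.10 K.
COP_Carnot = T_C/ΔT = 294.05/12.10 = 24.30.
η_II = COP_actual/COP_Carnot = 2.484/24.30 = 0.1022.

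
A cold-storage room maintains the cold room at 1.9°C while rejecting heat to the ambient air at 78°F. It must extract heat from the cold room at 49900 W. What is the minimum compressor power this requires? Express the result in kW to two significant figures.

In absolute terms T_C = 275.05 K and T_H = 298.71 K, so ΔT = 23.66 K.
COP_Carnot = T_C/ΔT = 275.05/23.66 = 11.63.
Ẇ_min = Q̇/COP_Carnot = 49900/11.63 = 4292 W = 4.292 kW.

4.3 kW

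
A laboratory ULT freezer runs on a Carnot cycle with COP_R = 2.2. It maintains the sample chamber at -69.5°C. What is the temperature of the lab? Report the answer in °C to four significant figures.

23.07 °C

COP_R = T_C/(T_H − T_C) gives T_H − T_C = T_C/COP.
With T_C = 203.65 K, T_H = 203.65 × (1 + 1/2.2) = 296.22 K.
Converting, 296.22 K = 23.07°C.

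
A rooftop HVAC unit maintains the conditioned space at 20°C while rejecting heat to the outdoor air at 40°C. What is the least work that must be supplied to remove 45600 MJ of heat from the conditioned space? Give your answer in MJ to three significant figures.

In absolute terms T_C = 293.15 K and T_H = 313.15 K, so ΔT = 20.00 K.
The reversible limit is COP_R = T_C/ΔT = 14.66, so W_min = Q_C/COP = Q_C·ΔT/T_C.
W_min = 45600 × 20.00/293.15 = 3111 MJ.

3110 MJ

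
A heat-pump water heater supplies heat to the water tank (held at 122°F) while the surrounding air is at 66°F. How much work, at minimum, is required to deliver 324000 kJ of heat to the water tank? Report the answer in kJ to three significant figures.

31200 kJ

In absolute terms T_C = 292.04 K and T_H = 323.15 K, so ΔT = 31.11 K.
The reversible limit is COP_HP = T_H/ΔT = 10.39, so W_min = Q_H/COP = Q_H·ΔT/T_H.
W_min = 324000 × 31.11/323.15 = 31190 kJ.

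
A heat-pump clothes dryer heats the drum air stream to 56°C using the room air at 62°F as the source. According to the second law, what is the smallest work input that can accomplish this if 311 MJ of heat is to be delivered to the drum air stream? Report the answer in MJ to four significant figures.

In absolute terms T_C = 289.82 K and T_H = 329.15 K, so ΔT = 39.33 K.
The reversible limit is COP_HP = T_H/ΔT = 8.368, so W_min = Q_H/COP = Q_H·ΔT/T_H.
W_min = 311.0 × 39.33/329.15 = 37.16 MJ.

37.16 MJ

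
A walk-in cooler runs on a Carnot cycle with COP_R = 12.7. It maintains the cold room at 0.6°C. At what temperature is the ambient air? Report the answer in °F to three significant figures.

71.9 °F

COP_R = T_C/(T_H − T_C) gives T_H − T_C = T_C/COP.
With T_C = 273.75 K, T_H = 273.75 × (1 + 1/12.7) = 295.31 K.
Converting, 295.31 K = 71.88°F.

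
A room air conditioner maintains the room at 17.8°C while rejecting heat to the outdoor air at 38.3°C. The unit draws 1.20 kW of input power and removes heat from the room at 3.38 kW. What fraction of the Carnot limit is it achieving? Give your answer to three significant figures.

0.198

COP_actual = Q̇_C/Ẇ = 3.380/1.200 = 2.817.
In absolute terms T_C = 290.95 K and T_H = 311.45 K, so ΔT = 20.50 K.
COP_Carnot = T_C/ΔT = 290.95/20.50 = 14.19.
η_II = COP_actual/COP_Carnot = 2.817/14.19 = 0.1985.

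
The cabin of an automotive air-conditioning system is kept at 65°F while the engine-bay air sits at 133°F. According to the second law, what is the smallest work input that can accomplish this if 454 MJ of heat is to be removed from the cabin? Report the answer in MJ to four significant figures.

In absolute terms T_C = 291.48 K and T_H = 329.26 K, so ΔT = 37.78 K.
The reversible limit is COP_R = T_C/ΔT = 7.716, so W_min = Q_C/COP = Q_C·ΔT/T_C.
W_min = 454.0 × 37.78/291.48 = 58.84 MJ.

58.84 MJ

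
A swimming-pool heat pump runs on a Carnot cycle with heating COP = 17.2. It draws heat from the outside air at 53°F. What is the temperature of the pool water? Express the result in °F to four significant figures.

84.65 °F

COP_HP = T_H/(T_H − T_C) rearranges to T_H = COP·T_C/(COP − 1).
With T_C = 284.82 K, T_H = 17.2 × 284.82/16.20 = 302.40 K.
Converting, 302.40 K = 84.65°F.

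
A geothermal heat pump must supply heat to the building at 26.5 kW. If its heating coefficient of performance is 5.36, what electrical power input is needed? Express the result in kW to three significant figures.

4.94 kW

Ẇ = Q̇_H/COP_HP = 26.50/5.36 = 4.944 kW.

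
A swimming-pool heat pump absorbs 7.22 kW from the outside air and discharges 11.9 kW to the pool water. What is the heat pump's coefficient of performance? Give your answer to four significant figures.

The first law gives Q̇_H = Q̇_C + Ẇ, so the three rates are Q̇_C = 7.220, Q̇_H = 11.90, Ẇ = 4.680 kW.
COP_HP = Q̇_H/Ẇ = 11.90/4.680 = 2.543.

2.543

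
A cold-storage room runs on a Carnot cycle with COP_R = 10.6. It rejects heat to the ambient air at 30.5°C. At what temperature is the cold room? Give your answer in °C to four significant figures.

4.323 °C

For a Carnot refrigerator COP_R = T_C/(T_H − T_C), so T_C = COP·T_H/(1 + COP).
With T_H = 303.65 K, T_C = 10.6 × 303.65/11.60 = 277.47 K.
Converting, 277.47 K = 4.32°C.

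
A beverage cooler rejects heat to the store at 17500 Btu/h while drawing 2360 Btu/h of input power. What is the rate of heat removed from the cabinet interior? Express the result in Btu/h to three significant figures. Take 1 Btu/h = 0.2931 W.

15100 Btu/h

For a cyclic device the first law requires Q̇_H = Q̇_C + Ẇ.
Q̇_C = Q̇_H − Ẇ = 15140 Btu/h.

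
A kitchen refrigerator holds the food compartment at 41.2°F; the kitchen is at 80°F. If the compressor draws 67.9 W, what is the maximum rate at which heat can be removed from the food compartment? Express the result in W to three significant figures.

In absolute terms T_C = 278.26 K and T_H = 299.82 K, so ΔT = 21.56 K.
COP_Carnot = T_C/ΔT = 278.26/21.56 = 12.91.
Q̇_max = COP_Carnot × Ẇ = 12.91 × 67.90 W = 876.5 W.

877 W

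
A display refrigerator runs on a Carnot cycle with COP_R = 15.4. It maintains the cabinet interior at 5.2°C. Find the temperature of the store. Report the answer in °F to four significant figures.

73.89 °F

COP_R = T_C/(T_H − T_C) gives T_H − T_C = T_C/COP.
With T_C = 278.35 K, T_H = 278.35 × (1 + 1/15.4) = 296.42 K.
Converting, 296.42 K = 73.89°F.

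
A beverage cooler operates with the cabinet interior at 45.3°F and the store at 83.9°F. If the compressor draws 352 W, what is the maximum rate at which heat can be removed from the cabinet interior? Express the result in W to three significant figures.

In absolute terms T_C = 280.54 K and T_H = 301.98 K, so ΔT = 21.44 K.
COP_Carnot = T_C/ΔT = 280.54/21.44 = 13.08.
Q̇_max = COP_Carnot × Ẇ = 13.08 × 352.0 W = 4605 W.

4600 W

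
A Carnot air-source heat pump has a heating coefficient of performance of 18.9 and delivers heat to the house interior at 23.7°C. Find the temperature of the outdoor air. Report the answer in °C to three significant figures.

COP_HP = T_H/(T_H − T_C) gives T_H − T_C = T_H/COP.
With T_H = 296.85 K, T_C = 296.85 × (1 − 1/18.9) = 281.14 K.
Converting, 281.14 K = 7.99°C.

7.99 °C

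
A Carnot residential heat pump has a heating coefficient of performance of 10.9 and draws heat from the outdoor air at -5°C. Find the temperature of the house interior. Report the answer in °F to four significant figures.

71.75 °F

COP_HP = T_H/(T_H − T_C) rearranges to T_H = COP·T_C/(COP − 1).
With T_C = 268.15 K, T_H = 10.9 × 268.15/9.900 = 295.24 K.
Converting, 295.24 K = 71.75°F.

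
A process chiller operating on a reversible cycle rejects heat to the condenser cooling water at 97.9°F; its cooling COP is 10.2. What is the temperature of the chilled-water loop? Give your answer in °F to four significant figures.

48.12 °F

For a Carnot refrigerator COP_R = T_C/(T_H − T_C), so T_C = COP·T_H/(1 + COP).
With T_H = 309.76 K, T_C = 10.2 × 309.76/11.20 = 282.10 K.
Converting, 282.10 K = 48.12°F.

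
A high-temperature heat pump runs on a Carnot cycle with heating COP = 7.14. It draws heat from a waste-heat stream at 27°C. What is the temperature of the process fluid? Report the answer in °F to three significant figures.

COP_HP = T_H/(T_H − T_C) rearranges to T_H = COP·T_C/(COP − 1).
With T_C = 300.15 K, T_H = 7.14 × 300.15/6.140 = 349.03 K.
Converting, 349.03 K = 168.59°F.

169 °F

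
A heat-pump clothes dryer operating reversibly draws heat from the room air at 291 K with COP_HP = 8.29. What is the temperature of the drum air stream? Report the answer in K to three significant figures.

COP_HP = T_H/(T_H − T_C) rearranges to T_H = COP·T_C/(COP − 1).
With T_C = 291.00 K, T_H = 8.29 × 291.00/7.290 = 330.92 K.

331 K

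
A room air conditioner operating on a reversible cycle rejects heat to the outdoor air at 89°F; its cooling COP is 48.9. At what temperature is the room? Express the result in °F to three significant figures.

78.0 °F

For a Carnot refrigerator COP_R = T_C/(T_H − T_C), so T_C = COP·T_H/(1 + COP).
With T_H = 304.82 K, T_C = 48.9 × 304.82/49.90 = 298.71 K.
Converting, 298.71 K = 78.00°F.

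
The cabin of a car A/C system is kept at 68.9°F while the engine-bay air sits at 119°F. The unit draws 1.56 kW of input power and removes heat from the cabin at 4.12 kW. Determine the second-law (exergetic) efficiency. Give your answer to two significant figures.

COP_actual = Q̇_C/Ẇ = 4.120/1.560 = 2.641.
In absolute terms T_C = 293.65 K and T_H = 321.48 K, so ΔT = 27.83 K.
COP_Carnot = T_C/ΔT = 293.65/27.83 = 10.55.
η_II = COP_actual/COP_Carnot = 2.641/10.55 = 0.2503.

0.25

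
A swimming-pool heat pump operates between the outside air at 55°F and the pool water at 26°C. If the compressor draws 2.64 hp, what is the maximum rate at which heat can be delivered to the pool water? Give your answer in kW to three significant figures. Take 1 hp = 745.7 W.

In absolute terms T_C = 285.93 K and T_H = 299.15 K, so ΔT = 13.22 K.
COP_Carnot = T_H/ΔT = 299.15/13.22 = 22.62.
Q̇_max = COP_Carnot × Ẇ = 22.62 × 2.640 hp = 59.73 hp = 44.54 kW.

44.5 kW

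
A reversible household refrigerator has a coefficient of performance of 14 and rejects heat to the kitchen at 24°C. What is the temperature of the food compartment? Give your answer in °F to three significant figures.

39.5 °F

For a Carnot refrigerator COP_R = T_C/(T_H − T_C), so T_C = COP·T_H/(1 + COP).
With T_H = 297.15 K, T_C = 14 × 297.15/15.00 = 277.34 K.
Converting, 277.34 K = 39.54°F.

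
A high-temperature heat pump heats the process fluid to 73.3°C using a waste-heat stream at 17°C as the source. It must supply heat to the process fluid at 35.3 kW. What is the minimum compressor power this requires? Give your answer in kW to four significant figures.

5.736 kW

In absolute terms T_C = 290.15 K and T_H = 346.45 K, so ΔT = 56.30 K.
COP_Carnot = T_H/ΔT = 346.45/56.30 = 6.154.
Ẇ_min = Q̇/COP_Carnot = 35.30/6.154 = 5.736 kW.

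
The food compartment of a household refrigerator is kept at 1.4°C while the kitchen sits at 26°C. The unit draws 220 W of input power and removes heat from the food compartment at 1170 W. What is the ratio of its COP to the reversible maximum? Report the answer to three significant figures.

0.477

COP_actual = Q̇_C/Ẇ = 1170/220.0 = 5.318.
In absolute terms T_C = 274.55 K and T_H = 299.15 K, so ΔT = 24.60 K.
COP_Carnot = T_C/ΔT = 274.55/24.60 = 11.16.
η_II = COP_actual/COP_Carnot = 5.318/11.16 = 0.4765.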